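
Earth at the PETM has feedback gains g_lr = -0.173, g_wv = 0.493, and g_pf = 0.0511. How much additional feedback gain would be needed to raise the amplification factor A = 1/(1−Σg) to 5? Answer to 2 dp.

0.43

Current total gain = 0.3711.
Target gain for A = 5: g* = 1 − 1/5 = 0.8.
Additional gain needed = 0.8 − 0.3711 = 0.43.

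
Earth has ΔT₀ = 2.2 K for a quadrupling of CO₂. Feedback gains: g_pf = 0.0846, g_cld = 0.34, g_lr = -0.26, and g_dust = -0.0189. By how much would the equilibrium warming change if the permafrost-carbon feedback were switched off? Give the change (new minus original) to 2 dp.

-0.23 K

Original: g = 0.1457, ΔT = 2.2/(1−0.1457) = 2.5752 K.
Without permafrost-carbon: g' = 0.0611, ΔT' = 2.2/(1−0.0611) = 2.3432 K.
Change = 2.3432 − 2.5752 = -0.23 K.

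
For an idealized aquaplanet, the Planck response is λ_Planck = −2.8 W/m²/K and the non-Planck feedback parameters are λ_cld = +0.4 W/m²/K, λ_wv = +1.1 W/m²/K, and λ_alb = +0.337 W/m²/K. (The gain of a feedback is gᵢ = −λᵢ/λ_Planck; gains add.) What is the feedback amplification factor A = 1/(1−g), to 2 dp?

2.91

Convert to gains: g_cld = 0.4/2.8 = 0.1429; g_wv = 1.1/2.8 = 0.3929; g_alb = 0.337/2.8 = 0.1204.
Total gain g = 0.6562.
A = 1/(1 − 0.6562) = 2.91.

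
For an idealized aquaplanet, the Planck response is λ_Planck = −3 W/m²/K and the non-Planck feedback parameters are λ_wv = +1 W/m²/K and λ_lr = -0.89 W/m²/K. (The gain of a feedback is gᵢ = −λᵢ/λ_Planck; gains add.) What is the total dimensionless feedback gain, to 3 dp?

0.037

Convert to gains: g_wv = 1/3 = 0.3333; g_lr = -0.89/3 = -0.2967.
Total gain g = 0.0366.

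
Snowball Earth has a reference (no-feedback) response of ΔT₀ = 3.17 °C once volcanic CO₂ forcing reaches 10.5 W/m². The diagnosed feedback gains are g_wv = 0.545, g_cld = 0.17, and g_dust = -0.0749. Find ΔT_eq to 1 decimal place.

8.8 °C

Total gain g = 0.545 + 0.17 − 0.0749 = 0.6401.
Amplification A = 1/(1 − 0.6401) = 2.779.
ΔT = 3.17 × 2.779 = 8.8 °C.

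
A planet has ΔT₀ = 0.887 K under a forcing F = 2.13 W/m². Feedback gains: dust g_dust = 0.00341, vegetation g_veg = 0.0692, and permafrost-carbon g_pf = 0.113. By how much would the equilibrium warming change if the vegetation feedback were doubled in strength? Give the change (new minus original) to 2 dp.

0.10 K

Original: g = 0.18561, ΔT = 0.887/(1−0.18561) = 1.0892 K.
With doubled vegetation: g' = 0.25481, ΔT' = 0.887/(1−0.25481) = 1.1903 K.
Change = 1.1903 − 1.0892 = 0.10 K.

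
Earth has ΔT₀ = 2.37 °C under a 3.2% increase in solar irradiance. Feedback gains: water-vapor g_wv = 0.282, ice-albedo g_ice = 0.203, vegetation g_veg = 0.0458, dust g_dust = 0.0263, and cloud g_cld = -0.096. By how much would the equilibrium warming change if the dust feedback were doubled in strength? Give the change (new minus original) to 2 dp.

0.23 °C

Original: g = 0.4611, ΔT = 2.37/(1−0.4611) = 4.3978 °C.
With doubled dust: g' = 0.4874, ΔT' = 2.37/(1−0.4874) = 4.6235 °C.
Change = 4.6235 − 4.3978 = 0.23 °C.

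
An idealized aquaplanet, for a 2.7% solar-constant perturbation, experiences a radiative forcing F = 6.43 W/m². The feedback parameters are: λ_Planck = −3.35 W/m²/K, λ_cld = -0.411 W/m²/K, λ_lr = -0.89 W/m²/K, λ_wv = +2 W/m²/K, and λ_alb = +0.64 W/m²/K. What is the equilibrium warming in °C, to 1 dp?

Net feedback parameter λ = (−3.35) + (-0.411) + (-0.89) + (+2) + (+0.64) = -2.011 W/m²/K.
ΔT = −F/λ = −6.43/(-2.011) = 3.2 °C.

3.2 °C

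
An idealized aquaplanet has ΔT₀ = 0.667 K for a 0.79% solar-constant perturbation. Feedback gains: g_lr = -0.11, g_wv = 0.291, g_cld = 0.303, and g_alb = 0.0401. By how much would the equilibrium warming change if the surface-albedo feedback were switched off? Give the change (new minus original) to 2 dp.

-0.11 K

Original: g = 0.5241, ΔT = 0.667/(1−0.5241) = 1.4016 K.
Without surface-albedo: g' = 0.484, ΔT' = 0.667/(1−0.484) = 1.2926 K.
Change = 1.2926 − 1.4016 = -0.11 K.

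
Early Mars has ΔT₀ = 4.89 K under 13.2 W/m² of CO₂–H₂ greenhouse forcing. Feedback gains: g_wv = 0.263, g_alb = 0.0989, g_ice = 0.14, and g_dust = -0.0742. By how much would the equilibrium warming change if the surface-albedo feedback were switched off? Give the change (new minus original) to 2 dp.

Original: g = 0.4277, ΔT = 4.89/(1−0.4277) = 8.5445 K.
Without surface-albedo: g' = 0.3288, ΔT' = 4.89/(1−0.3288) = 7.2855 K.
Change = 7.2855 − 8.5445 = -1.26 K.

-1.26 K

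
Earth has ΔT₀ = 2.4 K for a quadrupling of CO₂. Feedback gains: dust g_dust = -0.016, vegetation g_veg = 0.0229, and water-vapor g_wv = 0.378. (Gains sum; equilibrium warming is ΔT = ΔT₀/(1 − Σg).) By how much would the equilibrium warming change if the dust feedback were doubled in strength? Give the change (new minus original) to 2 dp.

-0.10 K

Original: g = 0.3849, ΔT = 2.4/(1−0.3849) = 3.9018 K.
With doubled dust: g' = 0.3689, ΔT' = 2.4/(1−0.3689) = 3.8029 K.
Change = 3.8029 − 3.9018 = -0.10 K.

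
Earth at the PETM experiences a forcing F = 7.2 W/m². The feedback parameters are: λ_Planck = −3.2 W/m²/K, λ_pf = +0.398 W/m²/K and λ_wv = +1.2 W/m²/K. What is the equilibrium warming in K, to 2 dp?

Net feedback parameter λ = (−3.2) + (+0.398) + (+1.2) = -1.602 W/m²/K.
ΔT = −F/λ = −7.2/(-1.602) = 4.49 K.

4.49 K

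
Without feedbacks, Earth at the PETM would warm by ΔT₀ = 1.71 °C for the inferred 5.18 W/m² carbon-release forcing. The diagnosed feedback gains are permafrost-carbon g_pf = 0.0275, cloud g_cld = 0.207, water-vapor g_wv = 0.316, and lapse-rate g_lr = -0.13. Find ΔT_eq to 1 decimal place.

Total gain g = 0.0275 + 0.207 + 0.316 − 0.13 = 0.4205.
Amplification A = 1/(1 − 0.4205) = 1.726.
ΔT = 1.71 × 1.726 = 3.0 °C.

3.0 °C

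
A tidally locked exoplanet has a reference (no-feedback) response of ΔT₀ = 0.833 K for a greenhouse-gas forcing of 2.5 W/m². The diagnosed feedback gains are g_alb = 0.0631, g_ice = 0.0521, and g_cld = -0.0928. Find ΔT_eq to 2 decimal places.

0.85 K

Total gain g = 0.0631 + 0.0521 − 0.0928 = 0.0224.
Amplification A = 1/(1 − 0.0224) = 1.023.
ΔT = 0.833 × 1.023 = 0.85 K.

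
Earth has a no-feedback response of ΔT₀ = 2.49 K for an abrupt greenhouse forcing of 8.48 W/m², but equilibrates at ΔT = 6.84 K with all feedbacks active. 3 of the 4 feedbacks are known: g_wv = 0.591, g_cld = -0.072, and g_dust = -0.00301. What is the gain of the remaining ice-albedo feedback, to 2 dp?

0.12

Amplification A = ΔT/ΔT₀ = 6.84/2.49 = 2.747.
Total gain g = 1 − 1/A = 1 − 1/2.747 = 0.636.
Known gains sum to 0.591 − 0.072 − 0.00301 = 0.51599.
g_ice = 0.636 − 0.51599 = 0.12.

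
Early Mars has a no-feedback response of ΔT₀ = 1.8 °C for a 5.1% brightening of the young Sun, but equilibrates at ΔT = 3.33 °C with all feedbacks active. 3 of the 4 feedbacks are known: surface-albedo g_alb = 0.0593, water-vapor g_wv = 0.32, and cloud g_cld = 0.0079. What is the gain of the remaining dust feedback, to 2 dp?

Amplification A = ΔT/ΔT₀ = 3.33/1.8 = 1.85.
Total gain g = 1 − 1/A = 1 − 1/1.85 = 0.4595.
Known gains sum to 0.0593 + 0.32 + 0.0079 = 0.3872.
g_dust = 0.4595 − 0.3872 = 0.07.

0.07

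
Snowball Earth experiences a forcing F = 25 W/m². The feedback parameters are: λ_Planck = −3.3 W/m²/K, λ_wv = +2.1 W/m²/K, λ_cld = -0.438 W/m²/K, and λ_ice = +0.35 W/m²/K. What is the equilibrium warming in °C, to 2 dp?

Net feedback parameter λ = (−3.3) + (+2.1) + (-0.438) + (+0.35) = -1.288 W/m²/K.
ΔT = −F/λ = −25/(-1.288) = 19.41 °C.

19.41 °C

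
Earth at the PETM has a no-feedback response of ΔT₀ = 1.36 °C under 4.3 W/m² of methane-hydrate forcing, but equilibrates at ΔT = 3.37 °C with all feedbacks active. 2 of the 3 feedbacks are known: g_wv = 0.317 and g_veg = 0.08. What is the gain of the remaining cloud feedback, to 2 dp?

Amplification A = ΔT/ΔT₀ = 3.37/1.36 = 2.478.
Total gain g = 1 − 1/A = 1 − 1/2.478 = 0.5964.
Known gains sum to 0.317 + 0.08 = 0.397.
g_cld = 0.5964 − 0.397 = 0.20.

0.20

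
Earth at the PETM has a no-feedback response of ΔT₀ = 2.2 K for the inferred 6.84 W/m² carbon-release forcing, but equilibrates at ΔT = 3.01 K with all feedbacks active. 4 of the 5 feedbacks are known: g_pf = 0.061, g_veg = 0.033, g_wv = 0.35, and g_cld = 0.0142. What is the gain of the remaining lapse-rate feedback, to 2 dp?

-0.19

Amplification A = ΔT/ΔT₀ = 3.01/2.2 = 1.368.
Total gain g = 1 − 1/A = 1 − 1/1.368 = 0.269.
Known gains sum to 0.061 + 0.033 + 0.35 + 0.0142 = 0.4582.
g_lr = 0.269 − 0.4582 = -0.19.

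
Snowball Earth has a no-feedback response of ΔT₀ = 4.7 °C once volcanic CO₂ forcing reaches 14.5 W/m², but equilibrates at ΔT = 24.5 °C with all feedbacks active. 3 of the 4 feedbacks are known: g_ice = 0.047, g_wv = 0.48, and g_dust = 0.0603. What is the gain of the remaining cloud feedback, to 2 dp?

0.22

Amplification A = ΔT/ΔT₀ = 24.5/4.7 = 5.213.
Total gain g = 1 − 1/A = 1 − 1/5.213 = 0.8082.
Known gains sum to 0.047 + 0.48 + 0.0603 = 0.5873.
g_cld = 0.8082 − 0.5873 = 0.22.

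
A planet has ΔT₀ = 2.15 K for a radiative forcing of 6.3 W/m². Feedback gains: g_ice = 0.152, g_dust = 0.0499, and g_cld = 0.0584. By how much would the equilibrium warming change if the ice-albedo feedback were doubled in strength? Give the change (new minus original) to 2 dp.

0.75 K

Original: g = 0.2603, ΔT = 2.15/(1−0.2603) = 2.9066 K.
With doubled ice-albedo: g' = 0.4123, ΔT' = 2.15/(1−0.4123) = 3.6583 K.
Change = 3.6583 − 2.9066 = 0.75 K.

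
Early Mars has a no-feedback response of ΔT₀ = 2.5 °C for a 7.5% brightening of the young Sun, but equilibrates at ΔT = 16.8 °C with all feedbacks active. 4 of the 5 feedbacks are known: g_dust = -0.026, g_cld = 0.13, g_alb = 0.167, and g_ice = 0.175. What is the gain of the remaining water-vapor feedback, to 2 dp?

Amplification A = ΔT/ΔT₀ = 16.8/2.5 = 6.72.
Total gain g = 1 − 1/A = 1 − 1/6.72 = 0.8512.
Known gains sum to -0.026 + 0.13 + 0.167 + 0.175 = 0.446.
g_wv = 0.8512 − 0.446 = 0.41.

0.41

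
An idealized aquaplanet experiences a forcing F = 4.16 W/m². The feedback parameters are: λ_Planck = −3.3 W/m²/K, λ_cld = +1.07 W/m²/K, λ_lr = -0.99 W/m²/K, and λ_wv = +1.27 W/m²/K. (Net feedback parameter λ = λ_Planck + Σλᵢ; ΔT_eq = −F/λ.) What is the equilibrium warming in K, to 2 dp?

2.13 K

Net feedback parameter λ = (−3.3) + (+1.07) + (-0.99) + (+1.27) = -1.95 W/m²/K.
ΔT = −F/λ = −4.16/(-1.95) = 2.13 K.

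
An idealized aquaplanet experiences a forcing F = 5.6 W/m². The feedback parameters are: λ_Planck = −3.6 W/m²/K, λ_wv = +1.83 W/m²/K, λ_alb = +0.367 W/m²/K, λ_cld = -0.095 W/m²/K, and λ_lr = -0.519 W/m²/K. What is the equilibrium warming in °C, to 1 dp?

2.8 °C

Net feedback parameter λ = (−3.6) + (+1.83) + (+0.367) + (-0.095) + (-0.519) = -2.017 W/m²/K.
ΔT = −F/λ = −5.6/(-2.017) = 2.8 °C.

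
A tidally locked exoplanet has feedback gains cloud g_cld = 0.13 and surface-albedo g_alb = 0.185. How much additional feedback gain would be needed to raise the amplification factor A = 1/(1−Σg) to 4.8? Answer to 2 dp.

Current total gain = 0.315.
Target gain for A = 4.8: g* = 1 − 1/4.8 = 0.7917.
Additional gain needed = 0.7917 − 0.315 = 0.48.

0.48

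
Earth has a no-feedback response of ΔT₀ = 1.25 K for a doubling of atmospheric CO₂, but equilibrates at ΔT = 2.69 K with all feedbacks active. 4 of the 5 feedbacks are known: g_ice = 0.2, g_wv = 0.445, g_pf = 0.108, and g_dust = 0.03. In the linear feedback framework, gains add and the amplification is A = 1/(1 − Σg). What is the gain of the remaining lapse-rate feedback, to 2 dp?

Amplification A = ΔT/ΔT₀ = 2.69/1.25 = 2.152.
Total gain g = 1 − 1/A = 1 − 1/2.152 = 0.5353.
Known gains sum to 0.2 + 0.445 + 0.108 + 0.03 = 0.783.
g_lr = 0.5353 − 0.783 = -0.25.

-0.25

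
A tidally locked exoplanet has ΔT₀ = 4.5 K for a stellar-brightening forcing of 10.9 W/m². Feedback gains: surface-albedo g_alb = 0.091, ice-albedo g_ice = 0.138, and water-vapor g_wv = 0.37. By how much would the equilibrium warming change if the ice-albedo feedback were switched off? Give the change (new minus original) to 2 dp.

Original: g = 0.599, ΔT = 4.5/(1−0.599) = 11.2219 K.
Without ice-albedo: g' = 0.461, ΔT' = 4.5/(1−0.461) = 8.3488 K.
Change = 8.3488 − 11.2219 = -2.87 K.

-2.87 K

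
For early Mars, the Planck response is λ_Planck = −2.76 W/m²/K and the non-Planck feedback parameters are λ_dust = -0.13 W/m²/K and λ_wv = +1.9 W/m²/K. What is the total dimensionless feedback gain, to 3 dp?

0.641

Convert to gains: g_dust = -0.13/2.76 = -0.0471; g_wv = 1.9/2.76 = 0.6884.
Total gain g = 0.6413.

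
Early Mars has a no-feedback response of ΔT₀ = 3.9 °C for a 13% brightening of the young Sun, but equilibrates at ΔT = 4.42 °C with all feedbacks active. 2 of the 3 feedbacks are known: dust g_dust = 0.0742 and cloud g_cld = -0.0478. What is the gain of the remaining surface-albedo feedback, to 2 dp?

0.09

Amplification A = ΔT/ΔT₀ = 4.42/3.9 = 1.133.
Total gain g = 1 − 1/A = 1 − 1/1.133 = 0.1174.
Known gains sum to 0.0742 − 0.0478 = 0.0264.
g_alb = 0.1174 − 0.0264 = 0.09.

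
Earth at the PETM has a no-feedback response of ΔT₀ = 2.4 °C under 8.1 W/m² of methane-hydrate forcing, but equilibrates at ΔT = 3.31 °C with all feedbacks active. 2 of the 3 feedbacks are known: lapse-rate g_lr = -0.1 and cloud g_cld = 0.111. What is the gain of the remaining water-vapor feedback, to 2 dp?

Amplification A = ΔT/ΔT₀ = 3.31/2.4 = 1.379.
Total gain g = 1 − 1/A = 1 − 1/1.379 = 0.2748.
Known gains sum to -0.1 + 0.111 = 0.011.
g_wv = 0.2748 − 0.011 = 0.26.

0.26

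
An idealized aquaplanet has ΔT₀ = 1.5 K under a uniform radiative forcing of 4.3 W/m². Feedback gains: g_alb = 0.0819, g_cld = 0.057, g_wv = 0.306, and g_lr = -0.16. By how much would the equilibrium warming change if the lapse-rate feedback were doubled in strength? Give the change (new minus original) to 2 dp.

Original: g = 0.2849, ΔT = 1.5/(1−0.2849) = 2.0976 K.
With doubled lapse-rate: g' = 0.1249, ΔT' = 1.5/(1−0.1249) = 1.7141 K.
Change = 1.7141 − 2.0976 = -0.38 K.

-0.38 K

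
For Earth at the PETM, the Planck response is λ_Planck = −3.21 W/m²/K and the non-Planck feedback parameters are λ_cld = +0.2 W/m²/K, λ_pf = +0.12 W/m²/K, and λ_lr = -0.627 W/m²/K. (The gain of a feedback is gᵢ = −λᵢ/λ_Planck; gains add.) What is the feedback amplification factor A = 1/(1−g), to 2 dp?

0.91

Convert to gains: g_cld = 0.2/3.21 = 0.06231; g_pf = 0.12/3.21 = 0.03738; g_lr = -0.627/3.21 = -0.1953.
Total gain g = -0.09561.
A = 1/(1 + 0.09561) = 0.91.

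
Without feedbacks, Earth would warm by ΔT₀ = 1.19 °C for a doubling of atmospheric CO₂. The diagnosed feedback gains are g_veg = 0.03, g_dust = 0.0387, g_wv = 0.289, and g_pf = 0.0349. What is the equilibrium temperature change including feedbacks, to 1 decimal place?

2.0 °C

Total gain g = 0.03 + 0.0387 + 0.289 + 0.0349 = 0.3926.
Amplification A = 1/(1 − 0.3926) = 1.646.
ΔT = 1.19 × 1.646 = 2.0 °C.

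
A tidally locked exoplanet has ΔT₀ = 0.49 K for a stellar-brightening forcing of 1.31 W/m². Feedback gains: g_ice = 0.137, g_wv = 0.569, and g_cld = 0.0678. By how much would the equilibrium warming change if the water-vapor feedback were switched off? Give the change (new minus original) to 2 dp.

-1.55 K

Original: g = 0.7738, ΔT = 0.49/(1−0.7738) = 2.1662 K.
Without water-vapor: g' = 0.2048, ΔT' = 0.49/(1−0.2048) = 0.6162 K.
Change = 0.6162 − 2.1662 = -1.55 K.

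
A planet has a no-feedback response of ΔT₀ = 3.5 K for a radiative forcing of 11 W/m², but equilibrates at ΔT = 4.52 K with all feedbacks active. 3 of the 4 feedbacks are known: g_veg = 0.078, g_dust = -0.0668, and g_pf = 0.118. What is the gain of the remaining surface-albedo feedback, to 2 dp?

0.10

Amplification A = ΔT/ΔT₀ = 4.52/3.5 = 1.291.
Total gain g = 1 − 1/A = 1 − 1/1.291 = 0.2254.
Known gains sum to 0.078 − 0.0668 + 0.118 = 0.1292.
g_alb = 0.2254 − 0.1292 = 0.10.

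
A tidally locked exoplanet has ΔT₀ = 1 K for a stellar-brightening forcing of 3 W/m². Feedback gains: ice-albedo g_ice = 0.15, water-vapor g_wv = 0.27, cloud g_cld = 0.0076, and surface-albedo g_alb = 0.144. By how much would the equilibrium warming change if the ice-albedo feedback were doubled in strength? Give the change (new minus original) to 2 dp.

1.26 K

Original: g = 0.5716, ΔT = 1/(1−0.5716) = 2.3343 K.
With doubled ice-albedo: g' = 0.7216, ΔT' = 1/(1−0.7216) = 3.5920 K.
Change = 3.5920 − 2.3343 = 1.26 K.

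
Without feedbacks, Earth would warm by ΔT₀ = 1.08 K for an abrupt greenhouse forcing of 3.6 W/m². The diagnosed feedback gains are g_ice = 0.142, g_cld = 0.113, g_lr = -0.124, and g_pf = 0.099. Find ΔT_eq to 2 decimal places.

1.40 K

Total gain g = 0.142 + 0.113 − 0.124 + 0.099 = 0.23.
Amplification A = 1/(1 − 0.23) = 1.299.
ΔT = 1.08 × 1.299 = 1.40 K.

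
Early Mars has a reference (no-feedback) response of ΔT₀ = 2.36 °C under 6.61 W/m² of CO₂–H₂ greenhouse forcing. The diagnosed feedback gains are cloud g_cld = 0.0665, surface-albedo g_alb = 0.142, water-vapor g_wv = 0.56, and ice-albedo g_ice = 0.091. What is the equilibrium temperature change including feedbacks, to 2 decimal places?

Total gain g = 0.0665 + 0.142 + 0.56 + 0.091 = 0.8595.
Amplification A = 1/(1 − 0.8595) = 7.117.
ΔT = 2.36 × 7.117 = 16.80 °C.

16.80 °C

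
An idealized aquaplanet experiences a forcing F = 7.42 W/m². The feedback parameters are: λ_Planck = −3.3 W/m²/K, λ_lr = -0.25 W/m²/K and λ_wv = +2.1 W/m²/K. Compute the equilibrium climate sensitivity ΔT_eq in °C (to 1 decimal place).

Net feedback parameter λ = (−3.3) + (-0.25) + (+2.1) = -1.45 W/m²/K.
ΔT = −F/λ = −7.42/(-1.45) = 5.1 °C.

5.1 °C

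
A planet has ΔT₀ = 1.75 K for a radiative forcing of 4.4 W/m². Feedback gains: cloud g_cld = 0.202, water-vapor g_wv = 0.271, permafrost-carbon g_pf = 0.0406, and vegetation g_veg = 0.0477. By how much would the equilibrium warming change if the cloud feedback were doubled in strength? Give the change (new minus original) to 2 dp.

3.40 K

Original: g = 0.5613, ΔT = 1.75/(1−0.5613) = 3.9891 K.
With doubled cloud: g' = 0.7633, ΔT' = 1.75/(1−0.7633) = 7.3933 K.
Change = 7.3933 − 3.9891 = 3.40 K.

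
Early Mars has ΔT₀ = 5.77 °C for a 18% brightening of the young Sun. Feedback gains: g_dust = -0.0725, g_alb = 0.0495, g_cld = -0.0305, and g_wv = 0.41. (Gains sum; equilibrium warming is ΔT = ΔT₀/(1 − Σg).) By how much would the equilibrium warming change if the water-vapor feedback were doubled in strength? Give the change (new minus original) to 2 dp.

15.74 °C

Original: g = 0.3565, ΔT = 5.77/(1−0.3565) = 8.9666 °C.
With doubled water-vapor: g' = 0.7665, ΔT' = 5.77/(1−0.7665) = 24.7109 °C.
Change = 24.7109 − 8.9666 = 15.74 °C.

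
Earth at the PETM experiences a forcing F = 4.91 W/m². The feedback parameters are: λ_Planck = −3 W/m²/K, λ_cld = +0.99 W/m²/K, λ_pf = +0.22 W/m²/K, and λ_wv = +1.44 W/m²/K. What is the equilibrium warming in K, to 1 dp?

Net feedback parameter λ = (−3) + (+0.99) + (+0.22) + (+1.44) = -0.35 W/m²/K.
ΔT = −F/λ = −4.91/(-0.35) = 14.0 K.

14.0 K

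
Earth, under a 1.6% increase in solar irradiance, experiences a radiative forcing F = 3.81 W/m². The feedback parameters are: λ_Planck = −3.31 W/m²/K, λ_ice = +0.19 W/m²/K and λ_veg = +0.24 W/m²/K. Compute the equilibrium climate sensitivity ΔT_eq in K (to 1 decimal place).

1.3 K

Net feedback parameter λ = (−3.31) + (+0.19) + (+0.24) = -2.88 W/m²/K.
ΔT = −F/λ = −3.81/(-2.88) = 1.3 K.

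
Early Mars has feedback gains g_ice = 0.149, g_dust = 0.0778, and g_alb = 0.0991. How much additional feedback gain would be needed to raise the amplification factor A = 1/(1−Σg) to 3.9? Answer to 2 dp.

Current total gain = 0.3259.
Target gain for A = 3.9: g* = 1 − 1/3.9 = 0.7436.
Additional gain needed = 0.7436 − 0.3259 = 0.42.

0.42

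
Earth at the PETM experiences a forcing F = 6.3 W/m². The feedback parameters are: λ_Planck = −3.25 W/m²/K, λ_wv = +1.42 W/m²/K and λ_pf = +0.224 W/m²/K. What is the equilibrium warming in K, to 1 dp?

Net feedback parameter λ = (−3.25) + (+1.42) + (+0.224) = -1.606 W/m²/K.
ΔT = −F/λ = −6.3/(-1.606) = 3.9 K.

3.9 K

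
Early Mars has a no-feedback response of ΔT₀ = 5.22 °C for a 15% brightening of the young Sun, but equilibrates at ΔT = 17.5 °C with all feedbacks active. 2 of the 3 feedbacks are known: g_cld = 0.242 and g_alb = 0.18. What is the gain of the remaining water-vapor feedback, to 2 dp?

0.28

Amplification A = ΔT/ΔT₀ = 17.5/5.22 = 3.352.
Total gain g = 1 − 1/A = 1 − 1/3.352 = 0.7017.
Known gains sum to 0.242 + 0.18 = 0.422.
g_wv = 0.7017 − 0.422 = 0.28.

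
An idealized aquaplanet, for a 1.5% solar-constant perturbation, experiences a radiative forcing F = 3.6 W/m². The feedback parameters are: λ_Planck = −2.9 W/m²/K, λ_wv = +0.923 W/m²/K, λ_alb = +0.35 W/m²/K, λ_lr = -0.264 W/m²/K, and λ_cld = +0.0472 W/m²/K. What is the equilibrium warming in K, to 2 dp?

1.95 K

Net feedback parameter λ = (−2.9) + (+0.923) + (+0.35) + (-0.264) + (+0.0472) = -1.8438 W/m²/K.
ΔT = −F/λ = −3.6/(-1.8438) = 1.95 K.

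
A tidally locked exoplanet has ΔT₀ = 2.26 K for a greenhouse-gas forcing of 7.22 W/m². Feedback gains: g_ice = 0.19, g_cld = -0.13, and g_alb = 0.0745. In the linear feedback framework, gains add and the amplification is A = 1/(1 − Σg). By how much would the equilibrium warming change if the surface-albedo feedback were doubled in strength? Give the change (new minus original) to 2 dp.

Original: g = 0.1345, ΔT = 2.26/(1−0.1345) = 2.6112 K.
With doubled surface-albedo: g' = 0.209, ΔT' = 2.26/(1−0.209) = 2.8571 K.
Change = 2.8571 − 2.6112 = 0.25 K.

0.25 K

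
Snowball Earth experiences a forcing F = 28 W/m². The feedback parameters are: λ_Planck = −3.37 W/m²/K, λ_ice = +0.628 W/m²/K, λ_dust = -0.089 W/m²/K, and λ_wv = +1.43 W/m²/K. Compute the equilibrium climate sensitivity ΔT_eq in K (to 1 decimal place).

20.0 K

Net feedback parameter λ = (−3.37) + (+0.628) + (-0.089) + (+1.43) = -1.401 W/m²/K.
ΔT = −F/λ = −28/(-1.401) = 20.0 K.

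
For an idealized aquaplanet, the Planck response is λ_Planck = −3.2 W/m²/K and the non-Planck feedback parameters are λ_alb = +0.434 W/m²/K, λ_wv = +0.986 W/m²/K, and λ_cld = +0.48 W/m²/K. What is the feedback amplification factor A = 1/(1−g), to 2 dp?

Convert to gains: g_alb = 0.434/3.2 = 0.1356; g_wv = 0.986/3.2 = 0.3081; g_cld = 0.48/3.2 = 0.15.
Total gain g = 0.5937.
A = 1/(1 − 0.5937) = 2.46.

2.46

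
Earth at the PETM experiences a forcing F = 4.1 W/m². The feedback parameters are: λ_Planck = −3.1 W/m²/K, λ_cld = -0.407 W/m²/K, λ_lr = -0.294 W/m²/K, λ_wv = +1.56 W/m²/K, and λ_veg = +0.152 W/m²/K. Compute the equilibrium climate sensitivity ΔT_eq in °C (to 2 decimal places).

1.96 °C

Net feedback parameter λ = (−3.1) + (-0.407) + (-0.294) + (+1.56) + (+0.152) = -2.089 W/m²/K.
ΔT = −F/λ = −4.1/(-2.089) = 1.96 °C.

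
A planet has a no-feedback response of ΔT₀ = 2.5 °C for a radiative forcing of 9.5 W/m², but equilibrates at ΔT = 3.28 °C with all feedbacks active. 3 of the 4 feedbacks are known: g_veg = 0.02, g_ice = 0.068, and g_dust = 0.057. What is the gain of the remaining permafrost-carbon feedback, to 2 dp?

0.09

Amplification A = ΔT/ΔT₀ = 3.28/2.5 = 1.312.
Total gain g = 1 − 1/A = 1 − 1/1.312 = 0.2378.
Known gains sum to 0.02 + 0.068 + 0.057 = 0.145.
g_pf = 0.2378 − 0.145 = 0.09.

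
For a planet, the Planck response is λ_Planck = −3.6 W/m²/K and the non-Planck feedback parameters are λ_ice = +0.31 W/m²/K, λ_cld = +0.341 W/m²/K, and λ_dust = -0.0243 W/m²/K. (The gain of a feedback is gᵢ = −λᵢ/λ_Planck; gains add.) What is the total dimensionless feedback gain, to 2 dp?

Convert to gains: g_ice = 0.31/3.6 = 0.08611; g_cld = 0.341/3.6 = 0.09472; g_dust = -0.0243/3.6 = -0.00675.
Total gain g = 0.17408.

0.17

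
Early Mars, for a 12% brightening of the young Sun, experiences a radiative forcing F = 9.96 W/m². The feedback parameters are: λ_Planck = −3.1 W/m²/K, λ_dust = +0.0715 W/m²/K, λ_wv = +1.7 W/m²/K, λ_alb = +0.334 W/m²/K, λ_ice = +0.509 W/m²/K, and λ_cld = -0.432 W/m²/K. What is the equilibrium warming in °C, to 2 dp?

10.86 °C

Net feedback parameter λ = (−3.1) + (+0.0715) + (+1.7) + (+0.334) + (+0.509) + (-0.432) = -0.9175 W/m²/K.
ΔT = −F/λ = −9.96/(-0.9175) = 10.86 °C.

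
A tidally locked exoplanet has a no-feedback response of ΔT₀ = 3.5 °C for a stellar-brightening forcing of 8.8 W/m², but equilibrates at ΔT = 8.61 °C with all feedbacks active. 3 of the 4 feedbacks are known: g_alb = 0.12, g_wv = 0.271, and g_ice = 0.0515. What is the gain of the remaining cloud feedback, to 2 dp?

0.15

Amplification A = ΔT/ΔT₀ = 8.61/3.5 = 2.46.
Total gain g = 1 − 1/A = 1 − 1/2.46 = 0.5935.
Known gains sum to 0.12 + 0.271 + 0.0515 = 0.4425.
g_cld = 0.5935 − 0.4425 = 0.15.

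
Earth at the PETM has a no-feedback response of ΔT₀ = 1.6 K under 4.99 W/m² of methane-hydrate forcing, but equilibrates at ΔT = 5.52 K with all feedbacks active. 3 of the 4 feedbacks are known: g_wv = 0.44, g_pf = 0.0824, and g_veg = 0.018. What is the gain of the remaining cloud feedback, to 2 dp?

0.17

Amplification A = ΔT/ΔT₀ = 5.52/1.6 = 3.45.
Total gain g = 1 − 1/A = 1 − 1/3.45 = 0.7101.
Known gains sum to 0.44 + 0.0824 + 0.018 = 0.5404.
g_cld = 0.7101 − 0.5404 = 0.17.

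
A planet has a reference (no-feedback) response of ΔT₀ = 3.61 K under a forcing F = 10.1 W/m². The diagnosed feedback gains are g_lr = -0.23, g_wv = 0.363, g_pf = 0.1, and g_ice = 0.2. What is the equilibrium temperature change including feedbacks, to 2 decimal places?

6.37 K

Total gain g = -0.23 + 0.363 + 0.1 + 0.2 = 0.433.
Amplification A = 1/(1 − 0.433) = 1.764.
ΔT = 3.61 × 1.764 = 6.37 K.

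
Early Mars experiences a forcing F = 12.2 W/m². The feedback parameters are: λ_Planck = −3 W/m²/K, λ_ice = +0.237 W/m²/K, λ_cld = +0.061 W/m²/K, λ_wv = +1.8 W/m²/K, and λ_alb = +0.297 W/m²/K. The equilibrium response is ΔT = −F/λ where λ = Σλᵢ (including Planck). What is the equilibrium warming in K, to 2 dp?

20.17 K

Net feedback parameter λ = (−3) + (+0.237) + (+0.061) + (+1.8) + (+0.297) = -0.605 W/m²/K.
ΔT = −F/λ = −12.2/(-0.605) = 20.17 K.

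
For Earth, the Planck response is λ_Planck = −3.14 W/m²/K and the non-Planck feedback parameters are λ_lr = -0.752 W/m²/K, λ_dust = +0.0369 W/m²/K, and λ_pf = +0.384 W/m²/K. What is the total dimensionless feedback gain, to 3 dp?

-0.105

Convert to gains: g_lr = -0.752/3.14 = -0.2395; g_dust = 0.0369/3.14 = 0.01175; g_pf = 0.384/3.14 = 0.1223.
Total gain g = -0.10545.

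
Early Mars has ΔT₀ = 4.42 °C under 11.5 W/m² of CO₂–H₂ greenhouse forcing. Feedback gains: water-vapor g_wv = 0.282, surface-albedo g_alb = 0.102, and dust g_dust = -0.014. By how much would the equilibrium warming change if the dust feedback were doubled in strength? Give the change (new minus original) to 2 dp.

Original: g = 0.37, ΔT = 4.42/(1−0.37) = 7.0159 °C.
With doubled dust: g' = 0.356, ΔT' = 4.42/(1−0.356) = 6.8634 °C.
Change = 6.8634 − 7.0159 = -0.15 °C.

-0.15 °C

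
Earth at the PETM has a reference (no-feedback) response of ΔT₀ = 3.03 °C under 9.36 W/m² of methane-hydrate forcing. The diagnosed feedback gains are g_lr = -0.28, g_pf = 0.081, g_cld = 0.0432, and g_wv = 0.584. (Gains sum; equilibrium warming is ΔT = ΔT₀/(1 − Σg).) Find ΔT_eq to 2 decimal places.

Total gain g = -0.28 + 0.081 + 0.0432 + 0.584 = 0.4282.
Amplification A = 1/(1 − 0.4282) = 1.749.
ΔT = 3.03 × 1.749 = 5.30 °C.

5.30 °C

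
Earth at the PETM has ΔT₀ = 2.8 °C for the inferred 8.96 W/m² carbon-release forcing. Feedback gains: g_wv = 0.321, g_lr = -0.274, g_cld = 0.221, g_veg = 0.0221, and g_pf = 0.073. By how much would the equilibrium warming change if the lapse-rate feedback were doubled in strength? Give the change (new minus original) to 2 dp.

Original: g = 0.3631, ΔT = 2.8/(1−0.3631) = 4.3963 °C.
With doubled lapse-rate: g' = 0.0891, ΔT' = 2.8/(1−0.0891) = 3.0739 °C.
Change = 3.0739 − 4.3963 = -1.32 °C.

-1.32 °C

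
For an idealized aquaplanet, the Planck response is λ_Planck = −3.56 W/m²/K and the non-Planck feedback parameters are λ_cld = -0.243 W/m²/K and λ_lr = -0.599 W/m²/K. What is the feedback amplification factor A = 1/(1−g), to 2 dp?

0.81

Convert to gains: g_cld = -0.243/3.56 = -0.06826; g_lr = -0.599/3.56 = -0.1683.
Total gain g = -0.23656.
A = 1/(1 + 0.23656) = 0.81.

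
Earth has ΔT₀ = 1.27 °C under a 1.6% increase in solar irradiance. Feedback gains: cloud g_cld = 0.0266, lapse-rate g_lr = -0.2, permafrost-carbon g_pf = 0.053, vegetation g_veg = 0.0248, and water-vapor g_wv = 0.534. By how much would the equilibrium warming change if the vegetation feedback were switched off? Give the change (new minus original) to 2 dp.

-0.10 °C

Original: g = 0.4384, ΔT = 1.27/(1−0.4384) = 2.2614 °C.
Without vegetation: g' = 0.4136, ΔT' = 1.27/(1−0.4136) = 2.1658 °C.
Change = 2.1658 − 2.2614 = -0.10 °C.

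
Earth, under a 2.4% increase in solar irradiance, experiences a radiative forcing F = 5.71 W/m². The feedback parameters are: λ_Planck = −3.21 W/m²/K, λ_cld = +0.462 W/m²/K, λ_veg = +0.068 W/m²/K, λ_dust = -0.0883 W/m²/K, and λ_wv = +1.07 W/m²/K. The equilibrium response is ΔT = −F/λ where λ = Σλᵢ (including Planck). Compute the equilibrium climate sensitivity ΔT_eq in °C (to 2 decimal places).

Net feedback parameter λ = (−3.21) + (+0.462) + (+0.068) + (-0.0883) + (+1.07) = -1.6983 W/m²/K.
ΔT = −F/λ = −5.71/(-1.6983) = 3.36 °C.

3.36 °C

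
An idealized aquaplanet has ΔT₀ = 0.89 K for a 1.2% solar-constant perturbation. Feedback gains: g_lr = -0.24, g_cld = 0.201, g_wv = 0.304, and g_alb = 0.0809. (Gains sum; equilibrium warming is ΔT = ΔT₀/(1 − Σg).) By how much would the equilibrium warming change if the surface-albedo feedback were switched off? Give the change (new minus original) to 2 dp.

Original: g = 0.3459, ΔT = 0.89/(1−0.3459) = 1.3606 K.
Without surface-albedo: g' = 0.265, ΔT' = 0.89/(1−0.265) = 1.2109 K.
Change = 1.2109 − 1.3606 = -0.15 K.

-0.15 K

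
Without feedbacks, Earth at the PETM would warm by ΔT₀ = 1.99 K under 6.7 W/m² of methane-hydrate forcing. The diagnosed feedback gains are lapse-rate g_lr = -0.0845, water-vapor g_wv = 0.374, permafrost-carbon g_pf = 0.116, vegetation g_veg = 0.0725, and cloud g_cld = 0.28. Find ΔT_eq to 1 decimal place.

Total gain g = -0.0845 + 0.374 + 0.116 + 0.0725 + 0.28 = 0.758.
Amplification A = 1/(1 − 0.758) = 4.132.
ΔT = 1.99 × 4.132 = 8.2 K.

8.2 K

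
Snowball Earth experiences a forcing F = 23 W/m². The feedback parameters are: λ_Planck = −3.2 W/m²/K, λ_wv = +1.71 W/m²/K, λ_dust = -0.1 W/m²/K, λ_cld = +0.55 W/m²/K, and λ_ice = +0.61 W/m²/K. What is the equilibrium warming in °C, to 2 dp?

53.49 °C

Net feedback parameter λ = (−3.2) + (+1.71) + (-0.1) + (+0.55) + (+0.61) = -0.43 W/m²/K.
ΔT = −F/λ = −23/(-0.43) = 53.49 °C.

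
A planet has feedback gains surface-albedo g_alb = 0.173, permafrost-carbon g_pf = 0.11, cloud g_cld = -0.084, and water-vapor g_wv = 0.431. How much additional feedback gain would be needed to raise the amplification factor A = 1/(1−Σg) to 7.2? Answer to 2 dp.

Current total gain = 0.63.
Target gain for A = 7.2: g* = 1 − 1/7.2 = 0.8611.
Additional gain needed = 0.8611 − 0.63 = 0.23.

0.23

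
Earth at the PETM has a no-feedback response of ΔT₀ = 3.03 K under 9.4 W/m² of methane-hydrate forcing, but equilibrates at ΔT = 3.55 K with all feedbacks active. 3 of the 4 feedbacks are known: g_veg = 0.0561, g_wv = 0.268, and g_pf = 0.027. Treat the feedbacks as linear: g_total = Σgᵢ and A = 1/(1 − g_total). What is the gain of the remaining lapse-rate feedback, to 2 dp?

Amplification A = ΔT/ΔT₀ = 3.55/3.03 = 1.172.
Total gain g = 1 − 1/A = 1 − 1/1.172 = 0.1468.
Known gains sum to 0.0561 + 0.268 + 0.027 = 0.3511.
g_lr = 0.1468 − 0.3511 = -0.20.

-0.20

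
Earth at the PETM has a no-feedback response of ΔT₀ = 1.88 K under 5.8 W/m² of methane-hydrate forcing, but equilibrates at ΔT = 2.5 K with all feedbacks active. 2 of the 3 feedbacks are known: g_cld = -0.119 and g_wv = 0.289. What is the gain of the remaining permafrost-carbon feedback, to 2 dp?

Amplification A = ΔT/ΔT₀ = 2.5/1.88 = 1.33.
Total gain g = 1 − 1/A = 1 − 1/1.33 = 0.2481.
Known gains sum to -0.119 + 0.289 = 0.17.
g_pf = 0.2481 − 0.17 = 0.08.

0.08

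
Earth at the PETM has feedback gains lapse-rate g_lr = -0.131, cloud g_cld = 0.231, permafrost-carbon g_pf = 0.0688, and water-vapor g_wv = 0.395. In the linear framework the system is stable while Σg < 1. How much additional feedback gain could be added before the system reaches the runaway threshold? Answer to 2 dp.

0.44

Current total gain = -0.131 + 0.231 + 0.0688 + 0.395 = 0.5638.
Margin to runaway = 1 − 0.5638 = 0.44.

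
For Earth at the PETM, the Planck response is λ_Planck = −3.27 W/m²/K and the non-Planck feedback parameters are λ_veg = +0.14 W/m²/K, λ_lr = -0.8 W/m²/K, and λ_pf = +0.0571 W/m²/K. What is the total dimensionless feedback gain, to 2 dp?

Convert to gains: g_veg = 0.14/3.27 = 0.04281; g_lr = -0.8/3.27 = -0.2446; g_pf = 0.0571/3.27 = 0.01746.
Total gain g = -0.18433.

-0.18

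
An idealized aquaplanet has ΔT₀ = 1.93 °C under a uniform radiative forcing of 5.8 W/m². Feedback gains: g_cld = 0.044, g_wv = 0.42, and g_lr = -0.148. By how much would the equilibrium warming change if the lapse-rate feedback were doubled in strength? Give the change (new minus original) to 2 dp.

-0.50 °C

Original: g = 0.316, ΔT = 1.93/(1−0.316) = 2.8216 °C.
With doubled lapse-rate: g' = 0.168, ΔT' = 1.93/(1−0.168) = 2.3197 °C.
Change = 2.3197 − 2.8216 = -0.50 °C.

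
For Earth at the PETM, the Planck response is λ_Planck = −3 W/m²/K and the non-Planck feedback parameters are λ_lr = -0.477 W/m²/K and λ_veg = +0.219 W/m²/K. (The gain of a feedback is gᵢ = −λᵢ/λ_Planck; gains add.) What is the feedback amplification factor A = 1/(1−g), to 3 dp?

0.921

Convert to gains: g_lr = -0.477/3 = -0.159; g_veg = 0.219/3 = 0.073.
Total gain g = -0.086.
A = 1/(1 + 0.086) = 0.921.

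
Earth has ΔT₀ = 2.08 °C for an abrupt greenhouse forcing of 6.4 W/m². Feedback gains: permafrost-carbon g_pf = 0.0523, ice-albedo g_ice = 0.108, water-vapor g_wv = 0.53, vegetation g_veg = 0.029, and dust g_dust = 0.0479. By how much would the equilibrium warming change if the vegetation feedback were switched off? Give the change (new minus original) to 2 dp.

-0.99 °C

Original: g = 0.7672, ΔT = 2.08/(1−0.7672) = 8.9347 °C.
Without vegetation: g' = 0.7382, ΔT' = 2.08/(1−0.7382) = 7.9450 °C.
Change = 7.9450 − 8.9347 = -0.99 °C.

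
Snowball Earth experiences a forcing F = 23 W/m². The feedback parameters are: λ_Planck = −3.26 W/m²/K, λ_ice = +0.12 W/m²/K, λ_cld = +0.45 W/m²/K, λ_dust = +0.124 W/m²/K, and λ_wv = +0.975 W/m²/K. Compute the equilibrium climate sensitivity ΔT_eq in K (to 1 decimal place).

14.5 K

Net feedback parameter λ = (−3.26) + (+0.12) + (+0.45) + (+0.124) + (+0.975) = -1.591 W/m²/K.
ΔT = −F/λ = −23/(-1.591) = 14.5 K.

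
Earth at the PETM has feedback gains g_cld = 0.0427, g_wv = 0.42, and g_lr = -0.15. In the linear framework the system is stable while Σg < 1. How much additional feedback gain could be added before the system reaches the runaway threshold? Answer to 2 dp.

Current total gain = 0.0427 + 0.42 − 0.15 = 0.3127.
Margin to runaway = 1 − 0.3127 = 0.69.

0.69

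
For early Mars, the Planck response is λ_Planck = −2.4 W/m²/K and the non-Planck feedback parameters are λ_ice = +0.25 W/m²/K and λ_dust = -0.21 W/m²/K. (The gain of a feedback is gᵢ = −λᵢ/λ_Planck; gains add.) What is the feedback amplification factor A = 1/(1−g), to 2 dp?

1.02

Convert to gains: g_ice = 0.25/2.4 = 0.1042; g_dust = -0.21/2.4 = -0.0875.
Total gain g = 0.0167.
A = 1/(1 − 0.0167) = 1.02.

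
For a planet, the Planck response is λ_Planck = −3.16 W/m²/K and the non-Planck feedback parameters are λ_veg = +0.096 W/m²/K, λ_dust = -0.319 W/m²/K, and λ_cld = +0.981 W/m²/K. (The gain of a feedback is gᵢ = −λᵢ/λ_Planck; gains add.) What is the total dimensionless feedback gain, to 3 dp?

0.240

Convert to gains: g_veg = 0.096/3.16 = 0.03038; g_dust = -0.319/3.16 = -0.1009; g_cld = 0.981/3.16 = 0.3104.
Total gain g = 0.23988.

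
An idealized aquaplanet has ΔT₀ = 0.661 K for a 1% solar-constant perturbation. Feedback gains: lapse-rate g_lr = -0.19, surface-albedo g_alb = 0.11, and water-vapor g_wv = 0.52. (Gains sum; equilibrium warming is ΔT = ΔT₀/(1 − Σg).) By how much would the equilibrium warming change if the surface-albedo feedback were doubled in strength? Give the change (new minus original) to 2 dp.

0.29 K

Original: g = 0.44, ΔT = 0.661/(1−0.44) = 1.1804 K.
With doubled surface-albedo: g' = 0.55, ΔT' = 0.661/(1−0.55) = 1.4689 K.
Change = 1.4689 − 1.1804 = 0.29 K.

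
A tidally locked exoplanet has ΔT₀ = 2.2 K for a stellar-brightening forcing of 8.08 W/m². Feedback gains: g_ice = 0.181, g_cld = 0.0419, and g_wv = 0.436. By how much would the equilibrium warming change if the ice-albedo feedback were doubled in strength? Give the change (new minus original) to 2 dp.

7.29 K

Original: g = 0.6589, ΔT = 2.2/(1−0.6589) = 6.4497 K.
With doubled ice-albedo: g' = 0.8399, ΔT' = 2.2/(1−0.8399) = 13.7414 K.
Change = 13.7414 − 6.4497 = 7.29 K.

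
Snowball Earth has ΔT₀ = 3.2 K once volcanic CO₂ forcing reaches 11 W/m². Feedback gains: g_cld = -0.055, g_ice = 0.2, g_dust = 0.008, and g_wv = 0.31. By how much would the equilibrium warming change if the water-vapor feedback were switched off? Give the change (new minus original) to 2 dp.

Original: g = 0.463, ΔT = 3.2/(1−0.463) = 5.9590 K.
Without water-vapor: g' = 0.153, ΔT' = 3.2/(1−0.153) = 3.7780 K.
Change = 3.7780 − 5.9590 = -2.18 K.

-2.18 K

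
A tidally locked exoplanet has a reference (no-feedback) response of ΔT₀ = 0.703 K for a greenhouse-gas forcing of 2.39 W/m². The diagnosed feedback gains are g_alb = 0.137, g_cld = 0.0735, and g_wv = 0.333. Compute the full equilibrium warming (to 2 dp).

1.54 K

Total gain g = 0.137 + 0.0735 + 0.333 = 0.5435.
Amplification A = 1/(1 − 0.5435) = 2.191.
ΔT = 0.703 × 2.191 = 1.54 K.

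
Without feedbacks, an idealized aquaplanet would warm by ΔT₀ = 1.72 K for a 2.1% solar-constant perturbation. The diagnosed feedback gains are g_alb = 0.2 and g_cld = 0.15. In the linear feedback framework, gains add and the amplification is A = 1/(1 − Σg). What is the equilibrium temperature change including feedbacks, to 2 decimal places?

2.65 K

Total gain g = 0.2 + 0.15 = 0.35.
Amplification A = 1/(1 − 0.35) = 1.538.
ΔT = 1.72 × 1.538 = 2.65 K.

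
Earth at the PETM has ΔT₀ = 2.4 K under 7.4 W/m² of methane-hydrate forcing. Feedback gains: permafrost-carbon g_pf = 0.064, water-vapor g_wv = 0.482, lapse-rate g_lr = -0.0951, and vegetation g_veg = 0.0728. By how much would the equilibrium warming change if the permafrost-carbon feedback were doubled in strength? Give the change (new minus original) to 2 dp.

0.78 K

Original: g = 0.5237, ΔT = 2.4/(1−0.5237) = 5.0388 K.
With doubled permafrost-carbon: g' = 0.5877, ΔT' = 2.4/(1−0.5877) = 5.8210 K.
Change = 5.8210 − 5.0388 = 0.78 K.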